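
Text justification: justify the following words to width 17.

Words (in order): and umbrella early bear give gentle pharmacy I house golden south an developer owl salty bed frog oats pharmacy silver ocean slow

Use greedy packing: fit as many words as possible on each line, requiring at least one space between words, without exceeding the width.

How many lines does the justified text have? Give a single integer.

Line 1: ['and', 'umbrella'] (min_width=12, slack=5)
Line 2: ['early', 'bear', 'give'] (min_width=15, slack=2)
Line 3: ['gentle', 'pharmacy', 'I'] (min_width=17, slack=0)
Line 4: ['house', 'golden'] (min_width=12, slack=5)
Line 5: ['south', 'an'] (min_width=8, slack=9)
Line 6: ['developer', 'owl'] (min_width=13, slack=4)
Line 7: ['salty', 'bed', 'frog'] (min_width=14, slack=3)
Line 8: ['oats', 'pharmacy'] (min_width=13, slack=4)
Line 9: ['silver', 'ocean', 'slow'] (min_width=17, slack=0)
Total lines: 9

Answer: 9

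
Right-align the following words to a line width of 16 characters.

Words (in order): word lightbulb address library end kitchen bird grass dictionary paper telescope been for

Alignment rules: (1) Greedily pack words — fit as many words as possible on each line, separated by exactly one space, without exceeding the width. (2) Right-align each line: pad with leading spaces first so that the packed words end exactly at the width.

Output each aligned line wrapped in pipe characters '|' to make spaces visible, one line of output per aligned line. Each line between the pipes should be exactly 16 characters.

Answer: |  word lightbulb|
| address library|
|end kitchen bird|
|grass dictionary|
| paper telescope|
|        been for|

Derivation:
Line 1: ['word', 'lightbulb'] (min_width=14, slack=2)
Line 2: ['address', 'library'] (min_width=15, slack=1)
Line 3: ['end', 'kitchen', 'bird'] (min_width=16, slack=0)
Line 4: ['grass', 'dictionary'] (min_width=16, slack=0)
Line 5: ['paper', 'telescope'] (min_width=15, slack=1)
Line 6: ['been', 'for'] (min_width=8, slack=8)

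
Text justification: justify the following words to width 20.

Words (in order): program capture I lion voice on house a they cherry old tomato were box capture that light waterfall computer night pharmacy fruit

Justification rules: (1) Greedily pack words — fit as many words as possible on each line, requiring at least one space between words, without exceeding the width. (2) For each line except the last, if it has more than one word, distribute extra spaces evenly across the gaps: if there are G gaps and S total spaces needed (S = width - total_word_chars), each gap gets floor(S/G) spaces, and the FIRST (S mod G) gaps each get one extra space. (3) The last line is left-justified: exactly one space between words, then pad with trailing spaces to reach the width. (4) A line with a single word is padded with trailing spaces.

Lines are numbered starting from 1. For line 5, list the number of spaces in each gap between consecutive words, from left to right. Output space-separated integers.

Answer: 2 2

Derivation:
Line 1: ['program', 'capture', 'I'] (min_width=17, slack=3)
Line 2: ['lion', 'voice', 'on', 'house'] (min_width=19, slack=1)
Line 3: ['a', 'they', 'cherry', 'old'] (min_width=17, slack=3)
Line 4: ['tomato', 'were', 'box'] (min_width=15, slack=5)
Line 5: ['capture', 'that', 'light'] (min_width=18, slack=2)
Line 6: ['waterfall', 'computer'] (min_width=18, slack=2)
Line 7: ['night', 'pharmacy', 'fruit'] (min_width=20, slack=0)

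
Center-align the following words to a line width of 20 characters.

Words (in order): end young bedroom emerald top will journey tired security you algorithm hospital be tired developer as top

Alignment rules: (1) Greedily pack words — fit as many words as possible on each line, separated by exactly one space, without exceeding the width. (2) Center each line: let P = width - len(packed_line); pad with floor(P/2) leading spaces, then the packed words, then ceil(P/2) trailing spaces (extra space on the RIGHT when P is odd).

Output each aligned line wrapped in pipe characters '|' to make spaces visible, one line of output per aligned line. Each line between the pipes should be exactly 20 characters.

Answer: | end young bedroom  |
|  emerald top will  |
|   journey tired    |
|    security you    |
| algorithm hospital |
| be tired developer |
|       as top       |

Derivation:
Line 1: ['end', 'young', 'bedroom'] (min_width=17, slack=3)
Line 2: ['emerald', 'top', 'will'] (min_width=16, slack=4)
Line 3: ['journey', 'tired'] (min_width=13, slack=7)
Line 4: ['security', 'you'] (min_width=12, slack=8)
Line 5: ['algorithm', 'hospital'] (min_width=18, slack=2)
Line 6: ['be', 'tired', 'developer'] (min_width=18, slack=2)
Line 7: ['as', 'top'] (min_width=6, slack=14)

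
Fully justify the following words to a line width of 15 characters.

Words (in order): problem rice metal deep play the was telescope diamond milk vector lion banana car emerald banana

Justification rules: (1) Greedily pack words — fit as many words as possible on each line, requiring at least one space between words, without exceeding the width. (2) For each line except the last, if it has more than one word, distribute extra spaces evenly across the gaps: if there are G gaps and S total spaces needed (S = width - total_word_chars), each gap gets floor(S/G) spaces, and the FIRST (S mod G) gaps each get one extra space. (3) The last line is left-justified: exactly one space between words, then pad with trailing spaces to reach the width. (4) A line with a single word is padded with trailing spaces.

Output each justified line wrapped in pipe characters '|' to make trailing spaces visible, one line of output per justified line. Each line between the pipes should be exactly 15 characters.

Answer: |problem    rice|
|metal deep play|
|the         was|
|telescope      |
|diamond    milk|
|vector     lion|
|banana      car|
|emerald banana |

Derivation:
Line 1: ['problem', 'rice'] (min_width=12, slack=3)
Line 2: ['metal', 'deep', 'play'] (min_width=15, slack=0)
Line 3: ['the', 'was'] (min_width=7, slack=8)
Line 4: ['telescope'] (min_width=9, slack=6)
Line 5: ['diamond', 'milk'] (min_width=12, slack=3)
Line 6: ['vector', 'lion'] (min_width=11, slack=4)
Line 7: ['banana', 'car'] (min_width=10, slack=5)
Line 8: ['emerald', 'banana'] (min_width=14, slack=1)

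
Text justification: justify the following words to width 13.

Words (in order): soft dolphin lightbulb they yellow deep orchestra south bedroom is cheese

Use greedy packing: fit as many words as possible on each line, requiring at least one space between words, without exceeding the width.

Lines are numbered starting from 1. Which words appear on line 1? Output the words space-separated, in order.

Line 1: ['soft', 'dolphin'] (min_width=12, slack=1)
Line 2: ['lightbulb'] (min_width=9, slack=4)
Line 3: ['they', 'yellow'] (min_width=11, slack=2)
Line 4: ['deep'] (min_width=4, slack=9)
Line 5: ['orchestra'] (min_width=9, slack=4)
Line 6: ['south', 'bedroom'] (min_width=13, slack=0)
Line 7: ['is', 'cheese'] (min_width=9, slack=4)

Answer: soft dolphin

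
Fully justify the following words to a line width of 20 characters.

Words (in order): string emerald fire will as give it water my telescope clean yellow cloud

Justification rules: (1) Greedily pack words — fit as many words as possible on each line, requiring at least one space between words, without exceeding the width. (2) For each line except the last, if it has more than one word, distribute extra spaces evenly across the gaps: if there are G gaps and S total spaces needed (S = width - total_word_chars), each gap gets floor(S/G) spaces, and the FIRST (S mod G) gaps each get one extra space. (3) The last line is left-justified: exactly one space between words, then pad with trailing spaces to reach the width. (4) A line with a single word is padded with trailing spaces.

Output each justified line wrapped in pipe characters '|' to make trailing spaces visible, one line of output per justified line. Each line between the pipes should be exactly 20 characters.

Line 1: ['string', 'emerald', 'fire'] (min_width=19, slack=1)
Line 2: ['will', 'as', 'give', 'it'] (min_width=15, slack=5)
Line 3: ['water', 'my', 'telescope'] (min_width=18, slack=2)
Line 4: ['clean', 'yellow', 'cloud'] (min_width=18, slack=2)

Answer: |string  emerald fire|
|will   as   give  it|
|water  my  telescope|
|clean yellow cloud  |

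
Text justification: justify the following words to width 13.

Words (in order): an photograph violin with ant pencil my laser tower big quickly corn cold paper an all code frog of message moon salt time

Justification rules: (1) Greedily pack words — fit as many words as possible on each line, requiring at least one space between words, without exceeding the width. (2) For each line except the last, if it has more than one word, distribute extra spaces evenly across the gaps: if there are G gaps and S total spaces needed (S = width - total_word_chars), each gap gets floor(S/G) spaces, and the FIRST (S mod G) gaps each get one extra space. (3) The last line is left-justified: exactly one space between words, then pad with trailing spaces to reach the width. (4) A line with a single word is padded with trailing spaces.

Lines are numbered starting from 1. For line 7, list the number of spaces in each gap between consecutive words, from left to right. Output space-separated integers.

Line 1: ['an', 'photograph'] (min_width=13, slack=0)
Line 2: ['violin', 'with'] (min_width=11, slack=2)
Line 3: ['ant', 'pencil', 'my'] (min_width=13, slack=0)
Line 4: ['laser', 'tower'] (min_width=11, slack=2)
Line 5: ['big', 'quickly'] (min_width=11, slack=2)
Line 6: ['corn', 'cold'] (min_width=9, slack=4)
Line 7: ['paper', 'an', 'all'] (min_width=12, slack=1)
Line 8: ['code', 'frog', 'of'] (min_width=12, slack=1)
Line 9: ['message', 'moon'] (min_width=12, slack=1)
Line 10: ['salt', 'time'] (min_width=9, slack=4)

Answer: 2 1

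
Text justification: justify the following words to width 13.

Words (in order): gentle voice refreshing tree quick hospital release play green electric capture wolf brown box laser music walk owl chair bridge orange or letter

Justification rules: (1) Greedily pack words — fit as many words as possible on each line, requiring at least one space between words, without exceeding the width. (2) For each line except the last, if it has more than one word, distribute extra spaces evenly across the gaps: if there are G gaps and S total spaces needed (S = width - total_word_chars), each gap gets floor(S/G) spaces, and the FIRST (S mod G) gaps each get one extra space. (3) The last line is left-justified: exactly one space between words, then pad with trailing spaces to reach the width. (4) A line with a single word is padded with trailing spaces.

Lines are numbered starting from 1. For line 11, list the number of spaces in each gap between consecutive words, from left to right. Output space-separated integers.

Answer: 6

Derivation:
Line 1: ['gentle', 'voice'] (min_width=12, slack=1)
Line 2: ['refreshing'] (min_width=10, slack=3)
Line 3: ['tree', 'quick'] (min_width=10, slack=3)
Line 4: ['hospital'] (min_width=8, slack=5)
Line 5: ['release', 'play'] (min_width=12, slack=1)
Line 6: ['green'] (min_width=5, slack=8)
Line 7: ['electric'] (min_width=8, slack=5)
Line 8: ['capture', 'wolf'] (min_width=12, slack=1)
Line 9: ['brown', 'box'] (min_width=9, slack=4)
Line 10: ['laser', 'music'] (min_width=11, slack=2)
Line 11: ['walk', 'owl'] (min_width=8, slack=5)
Line 12: ['chair', 'bridge'] (min_width=12, slack=1)
Line 13: ['orange', 'or'] (min_width=9, slack=4)
Line 14: ['letter'] (min_width=6, slack=7)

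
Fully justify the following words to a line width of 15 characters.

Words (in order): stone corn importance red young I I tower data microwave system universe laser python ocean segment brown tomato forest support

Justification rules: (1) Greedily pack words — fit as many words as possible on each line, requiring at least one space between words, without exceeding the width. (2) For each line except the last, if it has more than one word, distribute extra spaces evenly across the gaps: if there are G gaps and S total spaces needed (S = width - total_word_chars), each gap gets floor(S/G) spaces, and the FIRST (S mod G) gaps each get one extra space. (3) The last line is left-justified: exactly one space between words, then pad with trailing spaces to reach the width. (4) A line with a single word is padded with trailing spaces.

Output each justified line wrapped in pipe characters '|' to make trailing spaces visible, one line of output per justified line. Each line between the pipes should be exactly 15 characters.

Line 1: ['stone', 'corn'] (min_width=10, slack=5)
Line 2: ['importance', 'red'] (min_width=14, slack=1)
Line 3: ['young', 'I', 'I', 'tower'] (min_width=15, slack=0)
Line 4: ['data', 'microwave'] (min_width=14, slack=1)
Line 5: ['system', 'universe'] (min_width=15, slack=0)
Line 6: ['laser', 'python'] (min_width=12, slack=3)
Line 7: ['ocean', 'segment'] (min_width=13, slack=2)
Line 8: ['brown', 'tomato'] (min_width=12, slack=3)
Line 9: ['forest', 'support'] (min_width=14, slack=1)

Answer: |stone      corn|
|importance  red|
|young I I tower|
|data  microwave|
|system universe|
|laser    python|
|ocean   segment|
|brown    tomato|
|forest support |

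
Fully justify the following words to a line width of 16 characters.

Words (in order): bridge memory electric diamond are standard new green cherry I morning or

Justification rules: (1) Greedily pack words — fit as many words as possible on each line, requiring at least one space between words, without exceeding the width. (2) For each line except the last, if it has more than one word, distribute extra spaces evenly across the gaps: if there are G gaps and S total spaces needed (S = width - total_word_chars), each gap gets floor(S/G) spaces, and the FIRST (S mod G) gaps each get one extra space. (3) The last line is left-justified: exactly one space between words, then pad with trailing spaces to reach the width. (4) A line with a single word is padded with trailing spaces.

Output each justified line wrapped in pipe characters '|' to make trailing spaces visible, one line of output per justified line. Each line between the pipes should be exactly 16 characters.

Line 1: ['bridge', 'memory'] (min_width=13, slack=3)
Line 2: ['electric', 'diamond'] (min_width=16, slack=0)
Line 3: ['are', 'standard', 'new'] (min_width=16, slack=0)
Line 4: ['green', 'cherry', 'I'] (min_width=14, slack=2)
Line 5: ['morning', 'or'] (min_width=10, slack=6)

Answer: |bridge    memory|
|electric diamond|
|are standard new|
|green  cherry  I|
|morning or      |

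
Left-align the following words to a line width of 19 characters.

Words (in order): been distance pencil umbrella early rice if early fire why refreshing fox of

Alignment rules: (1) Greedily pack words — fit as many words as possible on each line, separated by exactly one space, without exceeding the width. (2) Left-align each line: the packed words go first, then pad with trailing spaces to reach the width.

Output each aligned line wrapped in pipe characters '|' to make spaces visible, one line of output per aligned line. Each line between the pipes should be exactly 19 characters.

Answer: |been distance      |
|pencil umbrella    |
|early rice if early|
|fire why refreshing|
|fox of             |

Derivation:
Line 1: ['been', 'distance'] (min_width=13, slack=6)
Line 2: ['pencil', 'umbrella'] (min_width=15, slack=4)
Line 3: ['early', 'rice', 'if', 'early'] (min_width=19, slack=0)
Line 4: ['fire', 'why', 'refreshing'] (min_width=19, slack=0)
Line 5: ['fox', 'of'] (min_width=6, slack=13)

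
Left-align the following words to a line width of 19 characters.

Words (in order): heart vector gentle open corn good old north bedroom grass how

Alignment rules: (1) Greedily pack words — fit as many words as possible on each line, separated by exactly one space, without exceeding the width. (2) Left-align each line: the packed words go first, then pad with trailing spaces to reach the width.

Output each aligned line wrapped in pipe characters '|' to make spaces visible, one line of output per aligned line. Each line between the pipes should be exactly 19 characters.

Answer: |heart vector gentle|
|open corn good old |
|north bedroom grass|
|how                |

Derivation:
Line 1: ['heart', 'vector', 'gentle'] (min_width=19, slack=0)
Line 2: ['open', 'corn', 'good', 'old'] (min_width=18, slack=1)
Line 3: ['north', 'bedroom', 'grass'] (min_width=19, slack=0)
Line 4: ['how'] (min_width=3, slack=16)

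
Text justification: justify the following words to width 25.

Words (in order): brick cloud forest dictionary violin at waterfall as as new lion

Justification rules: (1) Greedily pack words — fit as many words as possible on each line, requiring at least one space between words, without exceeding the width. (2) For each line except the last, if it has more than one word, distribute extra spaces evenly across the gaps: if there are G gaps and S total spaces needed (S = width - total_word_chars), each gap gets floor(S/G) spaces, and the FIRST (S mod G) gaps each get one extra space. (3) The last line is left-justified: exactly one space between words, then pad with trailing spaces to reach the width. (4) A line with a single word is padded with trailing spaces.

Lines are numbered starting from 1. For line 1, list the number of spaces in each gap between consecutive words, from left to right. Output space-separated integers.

Answer: 5 4

Derivation:
Line 1: ['brick', 'cloud', 'forest'] (min_width=18, slack=7)
Line 2: ['dictionary', 'violin', 'at'] (min_width=20, slack=5)
Line 3: ['waterfall', 'as', 'as', 'new', 'lion'] (min_width=24, slack=1)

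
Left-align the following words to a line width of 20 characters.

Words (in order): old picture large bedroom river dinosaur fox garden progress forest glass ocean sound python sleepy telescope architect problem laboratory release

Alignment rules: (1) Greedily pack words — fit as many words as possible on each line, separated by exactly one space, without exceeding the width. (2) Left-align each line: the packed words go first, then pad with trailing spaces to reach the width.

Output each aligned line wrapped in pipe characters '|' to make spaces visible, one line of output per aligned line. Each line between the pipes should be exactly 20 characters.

Answer: |old picture large   |
|bedroom river       |
|dinosaur fox garden |
|progress forest     |
|glass ocean sound   |
|python sleepy       |
|telescope architect |
|problem laboratory  |
|release             |

Derivation:
Line 1: ['old', 'picture', 'large'] (min_width=17, slack=3)
Line 2: ['bedroom', 'river'] (min_width=13, slack=7)
Line 3: ['dinosaur', 'fox', 'garden'] (min_width=19, slack=1)
Line 4: ['progress', 'forest'] (min_width=15, slack=5)
Line 5: ['glass', 'ocean', 'sound'] (min_width=17, slack=3)
Line 6: ['python', 'sleepy'] (min_width=13, slack=7)
Line 7: ['telescope', 'architect'] (min_width=19, slack=1)
Line 8: ['problem', 'laboratory'] (min_width=18, slack=2)
Line 9: ['release'] (min_width=7, slack=13)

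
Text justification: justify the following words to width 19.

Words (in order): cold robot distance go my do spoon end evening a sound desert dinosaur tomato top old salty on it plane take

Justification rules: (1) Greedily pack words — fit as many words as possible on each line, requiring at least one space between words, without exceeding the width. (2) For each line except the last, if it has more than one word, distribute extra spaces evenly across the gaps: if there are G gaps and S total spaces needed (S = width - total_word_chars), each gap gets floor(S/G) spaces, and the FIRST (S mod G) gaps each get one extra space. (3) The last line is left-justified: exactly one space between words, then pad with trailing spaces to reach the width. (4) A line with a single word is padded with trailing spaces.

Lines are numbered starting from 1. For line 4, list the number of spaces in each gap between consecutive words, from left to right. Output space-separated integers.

Answer: 5

Derivation:
Line 1: ['cold', 'robot', 'distance'] (min_width=19, slack=0)
Line 2: ['go', 'my', 'do', 'spoon', 'end'] (min_width=18, slack=1)
Line 3: ['evening', 'a', 'sound'] (min_width=15, slack=4)
Line 4: ['desert', 'dinosaur'] (min_width=15, slack=4)
Line 5: ['tomato', 'top', 'old'] (min_width=14, slack=5)
Line 6: ['salty', 'on', 'it', 'plane'] (min_width=17, slack=2)
Line 7: ['take'] (min_width=4, slack=15)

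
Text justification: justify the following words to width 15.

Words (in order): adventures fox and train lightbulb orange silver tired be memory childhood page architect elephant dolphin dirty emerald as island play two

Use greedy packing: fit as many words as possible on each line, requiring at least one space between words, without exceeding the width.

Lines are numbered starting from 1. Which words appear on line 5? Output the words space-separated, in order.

Line 1: ['adventures', 'fox'] (min_width=14, slack=1)
Line 2: ['and', 'train'] (min_width=9, slack=6)
Line 3: ['lightbulb'] (min_width=9, slack=6)
Line 4: ['orange', 'silver'] (min_width=13, slack=2)
Line 5: ['tired', 'be', 'memory'] (min_width=15, slack=0)
Line 6: ['childhood', 'page'] (min_width=14, slack=1)
Line 7: ['architect'] (min_width=9, slack=6)
Line 8: ['elephant'] (min_width=8, slack=7)
Line 9: ['dolphin', 'dirty'] (min_width=13, slack=2)
Line 10: ['emerald', 'as'] (min_width=10, slack=5)
Line 11: ['island', 'play', 'two'] (min_width=15, slack=0)

Answer: tired be memory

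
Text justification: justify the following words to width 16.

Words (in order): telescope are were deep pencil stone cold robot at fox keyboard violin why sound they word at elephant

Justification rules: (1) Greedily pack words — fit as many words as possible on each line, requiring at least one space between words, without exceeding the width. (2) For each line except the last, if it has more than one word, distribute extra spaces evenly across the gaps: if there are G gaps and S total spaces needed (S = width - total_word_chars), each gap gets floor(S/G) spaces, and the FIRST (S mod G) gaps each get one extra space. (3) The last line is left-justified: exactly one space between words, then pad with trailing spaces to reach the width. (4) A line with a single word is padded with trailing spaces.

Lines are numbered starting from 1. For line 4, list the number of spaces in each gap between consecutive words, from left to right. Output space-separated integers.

Answer: 2 1

Derivation:
Line 1: ['telescope', 'are'] (min_width=13, slack=3)
Line 2: ['were', 'deep', 'pencil'] (min_width=16, slack=0)
Line 3: ['stone', 'cold', 'robot'] (min_width=16, slack=0)
Line 4: ['at', 'fox', 'keyboard'] (min_width=15, slack=1)
Line 5: ['violin', 'why', 'sound'] (min_width=16, slack=0)
Line 6: ['they', 'word', 'at'] (min_width=12, slack=4)
Line 7: ['elephant'] (min_width=8, slack=8)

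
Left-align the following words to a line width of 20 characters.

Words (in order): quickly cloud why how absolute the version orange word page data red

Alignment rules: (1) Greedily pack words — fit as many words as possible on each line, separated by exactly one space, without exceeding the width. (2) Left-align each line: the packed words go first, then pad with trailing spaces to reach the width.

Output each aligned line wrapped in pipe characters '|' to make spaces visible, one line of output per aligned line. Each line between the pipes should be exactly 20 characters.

Line 1: ['quickly', 'cloud', 'why'] (min_width=17, slack=3)
Line 2: ['how', 'absolute', 'the'] (min_width=16, slack=4)
Line 3: ['version', 'orange', 'word'] (min_width=19, slack=1)
Line 4: ['page', 'data', 'red'] (min_width=13, slack=7)

Answer: |quickly cloud why   |
|how absolute the    |
|version orange word |
|page data red       |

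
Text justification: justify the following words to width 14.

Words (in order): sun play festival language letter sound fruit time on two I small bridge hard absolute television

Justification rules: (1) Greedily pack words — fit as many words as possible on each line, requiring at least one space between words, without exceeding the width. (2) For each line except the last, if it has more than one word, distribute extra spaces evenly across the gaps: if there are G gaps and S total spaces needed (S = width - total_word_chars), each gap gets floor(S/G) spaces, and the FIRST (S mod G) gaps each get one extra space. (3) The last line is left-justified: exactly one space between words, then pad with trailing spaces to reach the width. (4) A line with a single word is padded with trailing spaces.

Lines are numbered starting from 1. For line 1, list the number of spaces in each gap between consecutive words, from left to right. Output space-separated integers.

Answer: 7

Derivation:
Line 1: ['sun', 'play'] (min_width=8, slack=6)
Line 2: ['festival'] (min_width=8, slack=6)
Line 3: ['language'] (min_width=8, slack=6)
Line 4: ['letter', 'sound'] (min_width=12, slack=2)
Line 5: ['fruit', 'time', 'on'] (min_width=13, slack=1)
Line 6: ['two', 'I', 'small'] (min_width=11, slack=3)
Line 7: ['bridge', 'hard'] (min_width=11, slack=3)
Line 8: ['absolute'] (min_width=8, slack=6)
Line 9: ['television'] (min_width=10, slack=4)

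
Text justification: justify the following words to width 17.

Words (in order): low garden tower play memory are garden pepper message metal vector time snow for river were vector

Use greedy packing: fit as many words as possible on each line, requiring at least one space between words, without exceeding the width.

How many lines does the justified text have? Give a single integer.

Line 1: ['low', 'garden', 'tower'] (min_width=16, slack=1)
Line 2: ['play', 'memory', 'are'] (min_width=15, slack=2)
Line 3: ['garden', 'pepper'] (min_width=13, slack=4)
Line 4: ['message', 'metal'] (min_width=13, slack=4)
Line 5: ['vector', 'time', 'snow'] (min_width=16, slack=1)
Line 6: ['for', 'river', 'were'] (min_width=14, slack=3)
Line 7: ['vector'] (min_width=6, slack=11)
Total lines: 7

Answer: 7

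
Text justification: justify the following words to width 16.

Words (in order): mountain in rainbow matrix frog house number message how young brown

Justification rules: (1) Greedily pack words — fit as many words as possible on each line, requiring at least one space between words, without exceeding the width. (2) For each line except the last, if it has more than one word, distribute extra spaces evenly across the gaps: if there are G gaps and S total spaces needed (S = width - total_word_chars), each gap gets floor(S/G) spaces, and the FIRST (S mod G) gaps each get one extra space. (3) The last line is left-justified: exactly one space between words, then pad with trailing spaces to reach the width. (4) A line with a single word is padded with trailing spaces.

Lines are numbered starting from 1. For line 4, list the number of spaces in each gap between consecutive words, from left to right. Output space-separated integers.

Answer: 3

Derivation:
Line 1: ['mountain', 'in'] (min_width=11, slack=5)
Line 2: ['rainbow', 'matrix'] (min_width=14, slack=2)
Line 3: ['frog', 'house'] (min_width=10, slack=6)
Line 4: ['number', 'message'] (min_width=14, slack=2)
Line 5: ['how', 'young', 'brown'] (min_width=15, slack=1)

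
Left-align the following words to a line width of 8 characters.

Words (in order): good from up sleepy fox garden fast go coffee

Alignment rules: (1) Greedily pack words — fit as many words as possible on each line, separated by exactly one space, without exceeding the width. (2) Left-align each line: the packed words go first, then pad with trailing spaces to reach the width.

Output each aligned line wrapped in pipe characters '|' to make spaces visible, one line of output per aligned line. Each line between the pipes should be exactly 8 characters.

Line 1: ['good'] (min_width=4, slack=4)
Line 2: ['from', 'up'] (min_width=7, slack=1)
Line 3: ['sleepy'] (min_width=6, slack=2)
Line 4: ['fox'] (min_width=3, slack=5)
Line 5: ['garden'] (min_width=6, slack=2)
Line 6: ['fast', 'go'] (min_width=7, slack=1)
Line 7: ['coffee'] (min_width=6, slack=2)

Answer: |good    |
|from up |
|sleepy  |
|fox     |
|garden  |
|fast go |
|coffee  |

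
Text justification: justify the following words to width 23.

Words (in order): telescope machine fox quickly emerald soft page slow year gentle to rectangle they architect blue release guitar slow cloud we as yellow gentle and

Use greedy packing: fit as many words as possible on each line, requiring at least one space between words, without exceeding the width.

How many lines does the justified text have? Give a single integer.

Line 1: ['telescope', 'machine', 'fox'] (min_width=21, slack=2)
Line 2: ['quickly', 'emerald', 'soft'] (min_width=20, slack=3)
Line 3: ['page', 'slow', 'year', 'gentle'] (min_width=21, slack=2)
Line 4: ['to', 'rectangle', 'they'] (min_width=17, slack=6)
Line 5: ['architect', 'blue', 'release'] (min_width=22, slack=1)
Line 6: ['guitar', 'slow', 'cloud', 'we', 'as'] (min_width=23, slack=0)
Line 7: ['yellow', 'gentle', 'and'] (min_width=17, slack=6)
Total lines: 7

Answer: 7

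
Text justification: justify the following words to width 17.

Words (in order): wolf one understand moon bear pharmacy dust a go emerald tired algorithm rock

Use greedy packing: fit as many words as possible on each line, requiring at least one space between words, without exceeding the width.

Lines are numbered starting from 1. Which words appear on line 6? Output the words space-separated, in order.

Answer: rock

Derivation:
Line 1: ['wolf', 'one'] (min_width=8, slack=9)
Line 2: ['understand', 'moon'] (min_width=15, slack=2)
Line 3: ['bear', 'pharmacy'] (min_width=13, slack=4)
Line 4: ['dust', 'a', 'go', 'emerald'] (min_width=17, slack=0)
Line 5: ['tired', 'algorithm'] (min_width=15, slack=2)
Line 6: ['rock'] (min_width=4, slack=13)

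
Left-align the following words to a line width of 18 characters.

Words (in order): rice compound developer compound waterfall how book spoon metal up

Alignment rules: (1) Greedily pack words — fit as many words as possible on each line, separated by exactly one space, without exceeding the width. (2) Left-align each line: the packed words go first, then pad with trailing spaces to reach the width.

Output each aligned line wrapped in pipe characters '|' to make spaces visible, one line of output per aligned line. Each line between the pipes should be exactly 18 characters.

Line 1: ['rice', 'compound'] (min_width=13, slack=5)
Line 2: ['developer', 'compound'] (min_width=18, slack=0)
Line 3: ['waterfall', 'how', 'book'] (min_width=18, slack=0)
Line 4: ['spoon', 'metal', 'up'] (min_width=14, slack=4)

Answer: |rice compound     |
|developer compound|
|waterfall how book|
|spoon metal up    |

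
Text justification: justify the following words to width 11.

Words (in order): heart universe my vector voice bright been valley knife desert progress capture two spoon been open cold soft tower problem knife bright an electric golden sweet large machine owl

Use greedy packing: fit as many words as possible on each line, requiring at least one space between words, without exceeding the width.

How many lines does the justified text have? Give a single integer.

Answer: 20

Derivation:
Line 1: ['heart'] (min_width=5, slack=6)
Line 2: ['universe', 'my'] (min_width=11, slack=0)
Line 3: ['vector'] (min_width=6, slack=5)
Line 4: ['voice'] (min_width=5, slack=6)
Line 5: ['bright', 'been'] (min_width=11, slack=0)
Line 6: ['valley'] (min_width=6, slack=5)
Line 7: ['knife'] (min_width=5, slack=6)
Line 8: ['desert'] (min_width=6, slack=5)
Line 9: ['progress'] (min_width=8, slack=3)
Line 10: ['capture', 'two'] (min_width=11, slack=0)
Line 11: ['spoon', 'been'] (min_width=10, slack=1)
Line 12: ['open', 'cold'] (min_width=9, slack=2)
Line 13: ['soft', 'tower'] (min_width=10, slack=1)
Line 14: ['problem'] (min_width=7, slack=4)
Line 15: ['knife'] (min_width=5, slack=6)
Line 16: ['bright', 'an'] (min_width=9, slack=2)
Line 17: ['electric'] (min_width=8, slack=3)
Line 18: ['golden'] (min_width=6, slack=5)
Line 19: ['sweet', 'large'] (min_width=11, slack=0)
Line 20: ['machine', 'owl'] (min_width=11, slack=0)
Total lines: 20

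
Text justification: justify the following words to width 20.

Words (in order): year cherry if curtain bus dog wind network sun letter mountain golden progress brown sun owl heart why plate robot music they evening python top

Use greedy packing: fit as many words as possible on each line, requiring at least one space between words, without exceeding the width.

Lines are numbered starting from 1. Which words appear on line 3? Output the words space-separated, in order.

Line 1: ['year', 'cherry', 'if'] (min_width=14, slack=6)
Line 2: ['curtain', 'bus', 'dog', 'wind'] (min_width=20, slack=0)
Line 3: ['network', 'sun', 'letter'] (min_width=18, slack=2)
Line 4: ['mountain', 'golden'] (min_width=15, slack=5)
Line 5: ['progress', 'brown', 'sun'] (min_width=18, slack=2)
Line 6: ['owl', 'heart', 'why', 'plate'] (min_width=19, slack=1)
Line 7: ['robot', 'music', 'they'] (min_width=16, slack=4)
Line 8: ['evening', 'python', 'top'] (min_width=18, slack=2)

Answer: network sun letter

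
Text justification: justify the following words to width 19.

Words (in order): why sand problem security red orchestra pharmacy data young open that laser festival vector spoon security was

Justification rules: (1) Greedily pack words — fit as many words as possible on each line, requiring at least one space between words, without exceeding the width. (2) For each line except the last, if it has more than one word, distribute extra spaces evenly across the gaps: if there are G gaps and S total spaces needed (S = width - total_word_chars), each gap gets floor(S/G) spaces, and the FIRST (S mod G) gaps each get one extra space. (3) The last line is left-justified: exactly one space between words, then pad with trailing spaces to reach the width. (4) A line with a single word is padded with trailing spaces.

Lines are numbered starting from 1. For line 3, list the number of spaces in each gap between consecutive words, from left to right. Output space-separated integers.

Answer: 2

Derivation:
Line 1: ['why', 'sand', 'problem'] (min_width=16, slack=3)
Line 2: ['security', 'red'] (min_width=12, slack=7)
Line 3: ['orchestra', 'pharmacy'] (min_width=18, slack=1)
Line 4: ['data', 'young', 'open'] (min_width=15, slack=4)
Line 5: ['that', 'laser', 'festival'] (min_width=19, slack=0)
Line 6: ['vector', 'spoon'] (min_width=12, slack=7)
Line 7: ['security', 'was'] (min_width=12, slack=7)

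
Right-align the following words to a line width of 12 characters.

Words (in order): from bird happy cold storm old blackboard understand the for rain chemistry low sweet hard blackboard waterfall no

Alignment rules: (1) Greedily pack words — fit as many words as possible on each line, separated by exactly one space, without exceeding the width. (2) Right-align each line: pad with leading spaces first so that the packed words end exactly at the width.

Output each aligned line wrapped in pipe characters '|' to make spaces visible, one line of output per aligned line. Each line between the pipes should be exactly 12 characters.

Line 1: ['from', 'bird'] (min_width=9, slack=3)
Line 2: ['happy', 'cold'] (min_width=10, slack=2)
Line 3: ['storm', 'old'] (min_width=9, slack=3)
Line 4: ['blackboard'] (min_width=10, slack=2)
Line 5: ['understand'] (min_width=10, slack=2)
Line 6: ['the', 'for', 'rain'] (min_width=12, slack=0)
Line 7: ['chemistry'] (min_width=9, slack=3)
Line 8: ['low', 'sweet'] (min_width=9, slack=3)
Line 9: ['hard'] (min_width=4, slack=8)
Line 10: ['blackboard'] (min_width=10, slack=2)
Line 11: ['waterfall', 'no'] (min_width=12, slack=0)

Answer: |   from bird|
|  happy cold|
|   storm old|
|  blackboard|
|  understand|
|the for rain|
|   chemistry|
|   low sweet|
|        hard|
|  blackboard|
|waterfall no|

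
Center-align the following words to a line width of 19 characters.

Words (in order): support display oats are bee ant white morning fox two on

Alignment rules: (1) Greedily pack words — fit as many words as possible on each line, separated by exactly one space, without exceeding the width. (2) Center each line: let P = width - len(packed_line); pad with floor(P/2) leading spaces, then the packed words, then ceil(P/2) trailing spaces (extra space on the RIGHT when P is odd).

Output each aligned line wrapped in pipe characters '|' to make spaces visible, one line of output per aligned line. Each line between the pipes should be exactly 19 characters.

Answer: |  support display  |
| oats are bee ant  |
| white morning fox |
|      two on       |

Derivation:
Line 1: ['support', 'display'] (min_width=15, slack=4)
Line 2: ['oats', 'are', 'bee', 'ant'] (min_width=16, slack=3)
Line 3: ['white', 'morning', 'fox'] (min_width=17, slack=2)
Line 4: ['two', 'on'] (min_width=6, slack=13)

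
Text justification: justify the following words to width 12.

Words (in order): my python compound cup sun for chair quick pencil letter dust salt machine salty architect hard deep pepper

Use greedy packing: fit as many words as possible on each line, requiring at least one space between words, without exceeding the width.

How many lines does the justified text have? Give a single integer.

Line 1: ['my', 'python'] (min_width=9, slack=3)
Line 2: ['compound', 'cup'] (min_width=12, slack=0)
Line 3: ['sun', 'for'] (min_width=7, slack=5)
Line 4: ['chair', 'quick'] (min_width=11, slack=1)
Line 5: ['pencil'] (min_width=6, slack=6)
Line 6: ['letter', 'dust'] (min_width=11, slack=1)
Line 7: ['salt', 'machine'] (min_width=12, slack=0)
Line 8: ['salty'] (min_width=5, slack=7)
Line 9: ['architect'] (min_width=9, slack=3)
Line 10: ['hard', 'deep'] (min_width=9, slack=3)
Line 11: ['pepper'] (min_width=6, slack=6)
Total lines: 11

Answer: 11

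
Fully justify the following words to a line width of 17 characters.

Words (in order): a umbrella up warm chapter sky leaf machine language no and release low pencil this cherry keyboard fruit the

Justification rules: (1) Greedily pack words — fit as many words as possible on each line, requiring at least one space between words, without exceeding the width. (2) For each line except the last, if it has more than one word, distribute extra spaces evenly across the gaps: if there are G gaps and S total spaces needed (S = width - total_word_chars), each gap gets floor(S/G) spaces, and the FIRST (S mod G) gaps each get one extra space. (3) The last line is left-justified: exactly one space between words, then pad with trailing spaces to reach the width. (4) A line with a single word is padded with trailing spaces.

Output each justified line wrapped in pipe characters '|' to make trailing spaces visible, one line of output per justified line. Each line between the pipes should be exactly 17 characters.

Line 1: ['a', 'umbrella', 'up'] (min_width=13, slack=4)
Line 2: ['warm', 'chapter', 'sky'] (min_width=16, slack=1)
Line 3: ['leaf', 'machine'] (min_width=12, slack=5)
Line 4: ['language', 'no', 'and'] (min_width=15, slack=2)
Line 5: ['release', 'low'] (min_width=11, slack=6)
Line 6: ['pencil', 'this'] (min_width=11, slack=6)
Line 7: ['cherry', 'keyboard'] (min_width=15, slack=2)
Line 8: ['fruit', 'the'] (min_width=9, slack=8)

Answer: |a   umbrella   up|
|warm  chapter sky|
|leaf      machine|
|language  no  and|
|release       low|
|pencil       this|
|cherry   keyboard|
|fruit the        |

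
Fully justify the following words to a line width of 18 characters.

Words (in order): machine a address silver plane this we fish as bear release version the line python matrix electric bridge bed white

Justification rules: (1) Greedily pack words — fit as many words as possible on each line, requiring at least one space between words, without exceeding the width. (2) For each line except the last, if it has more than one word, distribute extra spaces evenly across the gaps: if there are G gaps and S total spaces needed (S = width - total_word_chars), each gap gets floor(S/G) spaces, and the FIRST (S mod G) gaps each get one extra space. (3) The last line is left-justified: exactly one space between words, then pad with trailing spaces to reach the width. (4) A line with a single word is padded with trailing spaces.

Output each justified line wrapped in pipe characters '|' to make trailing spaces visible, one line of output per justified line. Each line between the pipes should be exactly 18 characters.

Line 1: ['machine', 'a', 'address'] (min_width=17, slack=1)
Line 2: ['silver', 'plane', 'this'] (min_width=17, slack=1)
Line 3: ['we', 'fish', 'as', 'bear'] (min_width=15, slack=3)
Line 4: ['release', 'version'] (min_width=15, slack=3)
Line 5: ['the', 'line', 'python'] (min_width=15, slack=3)
Line 6: ['matrix', 'electric'] (min_width=15, slack=3)
Line 7: ['bridge', 'bed', 'white'] (min_width=16, slack=2)

Answer: |machine  a address|
|silver  plane this|
|we  fish  as  bear|
|release    version|
|the   line  python|
|matrix    electric|
|bridge bed white  |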